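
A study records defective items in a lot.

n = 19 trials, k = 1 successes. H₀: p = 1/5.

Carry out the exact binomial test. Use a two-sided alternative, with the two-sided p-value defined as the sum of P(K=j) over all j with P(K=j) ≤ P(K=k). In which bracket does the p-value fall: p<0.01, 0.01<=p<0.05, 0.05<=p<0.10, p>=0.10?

Exact binomial: n=19, k=1, p₀=1/5=0.2000
P(X=j) = C(n,j)·p₀^j·(1−p₀)^(n−j); p = Σ P(X=j) over j with P(X=j) ≤ P(X=1)
p-value (two-sided) = 0.15047
→ bracket: p>=0.10

p-value bracket: p>=0.10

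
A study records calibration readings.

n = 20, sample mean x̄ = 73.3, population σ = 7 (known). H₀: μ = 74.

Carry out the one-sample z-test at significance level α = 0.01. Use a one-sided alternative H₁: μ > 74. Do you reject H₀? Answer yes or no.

SE = σ/√n = 7/√20 = 1.5652
z = (x̄−μ₀)/SE = (73.3−74)/1.5652 = -0.4472
p-value (one-sided, H₁ greater) = 0.67264
At α=0.01: p ≥ α → fail to reject H₀

reject H₀: no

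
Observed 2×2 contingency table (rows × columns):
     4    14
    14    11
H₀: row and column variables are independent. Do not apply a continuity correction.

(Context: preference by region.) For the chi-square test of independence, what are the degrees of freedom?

degrees of freedom = 1

df = (r−1)(c−1) = (2−1)·(2−1) = 1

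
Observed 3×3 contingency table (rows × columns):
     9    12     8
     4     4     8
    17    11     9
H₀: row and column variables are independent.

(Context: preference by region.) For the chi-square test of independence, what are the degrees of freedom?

df = (r−1)(c−1) = (3−1)·(3−1) = 4

degrees of freedom = 4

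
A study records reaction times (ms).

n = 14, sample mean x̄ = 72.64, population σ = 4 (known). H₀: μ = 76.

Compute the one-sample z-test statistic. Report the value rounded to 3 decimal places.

SE = σ/√n = 4/√14 = 1.0690
z = (x̄−μ₀)/SE = (72.64−76)/1.0690 = -3.1430

test statistic = -3.143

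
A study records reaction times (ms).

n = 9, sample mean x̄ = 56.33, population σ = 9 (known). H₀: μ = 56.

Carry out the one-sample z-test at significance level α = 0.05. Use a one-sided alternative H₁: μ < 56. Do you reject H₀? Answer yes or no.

reject H₀: no

SE = σ/√n = 9/√9 = 3.0000
z = (x̄−μ₀)/SE = (56.33−56)/3.0000 = 0.1100
p-value (one-sided, H₁ less) = 0.54380
At α=0.05: p ≥ α → fail to reject H₀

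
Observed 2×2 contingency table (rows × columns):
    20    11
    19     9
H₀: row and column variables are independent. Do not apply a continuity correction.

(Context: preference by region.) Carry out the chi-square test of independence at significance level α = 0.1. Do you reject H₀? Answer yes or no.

reject H₀: no

Row totals [31, 28], col totals [39, 20], n=59
χ² = (20−20.49)²/20.49 + (11−10.51)²/10.51 + (19−18.51)²/18.51 + (9−9.49)²/9.49 = 0.0733
df = 1
p-value (upper-tail) = 0.78661
At α=0.1: p ≥ α → fail to reject H₀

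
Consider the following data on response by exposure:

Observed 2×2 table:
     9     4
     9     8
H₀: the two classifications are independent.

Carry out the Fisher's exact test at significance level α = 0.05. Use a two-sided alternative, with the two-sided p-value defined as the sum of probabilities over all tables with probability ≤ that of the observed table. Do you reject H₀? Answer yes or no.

Margins: r₁=13, r₂=17, c₁=18, c₂=12, n=30
p_obs = C(13,9)·C(17,9)/C(30,18); sum pmf over tables with pmf ≤ p_obs
p-value (two-sided) = 0.46508
At α=0.05: p ≥ α → fail to reject H₀

reject H₀: no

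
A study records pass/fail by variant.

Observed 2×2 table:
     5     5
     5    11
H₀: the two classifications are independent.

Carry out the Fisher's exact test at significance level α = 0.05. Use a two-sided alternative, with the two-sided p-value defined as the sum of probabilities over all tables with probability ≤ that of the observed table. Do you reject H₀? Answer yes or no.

Margins: r₁=10, r₂=16, c₁=10, c₂=16, n=26
p_obs = C(10,5)·C(16,5)/C(26,10); sum pmf over tables with pmf ≤ p_obs
p-value (two-sided) = 0.42496
At α=0.05: p ≥ α → fail to reject H₀

reject H₀: no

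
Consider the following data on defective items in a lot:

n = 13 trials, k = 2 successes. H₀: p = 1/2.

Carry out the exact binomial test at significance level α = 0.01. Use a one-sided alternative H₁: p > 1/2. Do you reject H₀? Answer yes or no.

reject H₀: no

Exact binomial: n=13, k=2, p₀=1/2=0.5000
P(X≥2) from Σ C(n,i)·p₀^i·(1−p₀)^(n−i)
p-value (one-sided, H₁ greater) = 0.99829
At α=0.01: p ≥ α → fail to reject H₀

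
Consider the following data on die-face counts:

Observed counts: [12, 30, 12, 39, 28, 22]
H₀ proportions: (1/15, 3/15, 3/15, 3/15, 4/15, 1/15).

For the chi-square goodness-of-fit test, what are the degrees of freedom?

degrees of freedom = 5

df = k − 1 = 6 − 1 = 5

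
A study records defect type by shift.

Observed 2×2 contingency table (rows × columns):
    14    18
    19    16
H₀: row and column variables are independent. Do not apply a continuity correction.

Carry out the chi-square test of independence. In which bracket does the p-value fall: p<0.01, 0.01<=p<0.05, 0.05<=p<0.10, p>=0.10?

p-value bracket: p>=0.10

Row totals [32, 35], col totals [33, 34], n=67
χ² = (14−15.76)²/15.76 + (18−16.24)²/16.24 + (19−17.24)²/17.24 + (16−17.76)²/17.76 = 0.7424
df = 1
p-value (upper-tail) = 0.38890
→ bracket: p>=0.10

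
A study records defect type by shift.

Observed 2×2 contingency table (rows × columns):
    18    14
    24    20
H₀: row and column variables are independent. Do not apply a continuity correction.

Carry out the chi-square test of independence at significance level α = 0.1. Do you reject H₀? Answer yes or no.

reject H₀: no

Row totals [32, 44], col totals [42, 34], n=76
χ² = (18−17.68)²/17.68 + (14−14.32)²/14.32 + (24−24.32)²/24.32 + (20−19.68)²/19.68 = 0.0218
df = 1
p-value (upper-tail) = 0.88269
At α=0.1: p ≥ α → fail to reject H₀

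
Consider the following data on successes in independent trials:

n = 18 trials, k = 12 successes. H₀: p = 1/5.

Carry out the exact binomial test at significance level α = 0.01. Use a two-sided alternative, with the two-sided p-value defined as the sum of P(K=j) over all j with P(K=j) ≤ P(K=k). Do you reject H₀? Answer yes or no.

reject H₀: yes

Exact binomial: n=18, k=12, p₀=1/5=0.2000
P(X=j) = C(n,j)·p₀^j·(1−p₀)^(n−j); p = Σ P(X=j) over j with P(X=j) ≤ P(X=12)
p-value (two-sided) = 0.00002
At α=0.01: p < α → reject H₀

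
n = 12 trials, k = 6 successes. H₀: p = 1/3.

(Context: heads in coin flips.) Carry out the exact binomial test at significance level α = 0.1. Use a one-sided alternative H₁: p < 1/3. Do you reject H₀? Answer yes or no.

Exact binomial: n=12, k=6, p₀=1/3=0.3333
P(X≤6) from Σ C(n,i)·p₀^i·(1−p₀)^(n−i)
p-value (one-sided, H₁ less) = 0.93355
At α=0.1: p ≥ α → fail to reject H₀

reject H₀: no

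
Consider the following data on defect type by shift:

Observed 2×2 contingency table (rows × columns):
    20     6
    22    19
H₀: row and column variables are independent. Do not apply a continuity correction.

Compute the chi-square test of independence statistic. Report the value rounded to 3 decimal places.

Row totals [26, 41], col totals [42, 25], n=67
χ² = (20−16.30)²/16.30 + (6−9.70)²/9.70 + (22−25.70)²/25.70 + (19−15.30)²/15.30 = 3.6816
df = 1

test statistic = 3.682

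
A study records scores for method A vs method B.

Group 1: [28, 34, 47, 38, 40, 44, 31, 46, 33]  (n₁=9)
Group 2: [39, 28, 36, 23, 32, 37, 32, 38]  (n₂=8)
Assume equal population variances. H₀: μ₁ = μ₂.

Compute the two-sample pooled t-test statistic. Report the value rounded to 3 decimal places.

x̄₁=37.889, s₁=6.846, n₁=9
x̄₂=33.125, s₂=5.515, n₂=8
s_p² = [8·6.846² + 7·5.515²]/15 = 39.1843
SE = √(s_p²·(1/9+1/8)) = 3.0417
t = (37.889−33.125)/3.0417 = 1.5662
df = 15

test statistic = 1.566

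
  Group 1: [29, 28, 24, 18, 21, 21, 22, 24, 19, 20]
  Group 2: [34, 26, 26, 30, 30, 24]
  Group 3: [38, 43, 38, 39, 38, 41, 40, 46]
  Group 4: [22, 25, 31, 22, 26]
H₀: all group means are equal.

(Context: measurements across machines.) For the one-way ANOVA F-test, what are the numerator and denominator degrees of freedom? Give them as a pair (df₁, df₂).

degrees of freedom = [3, 25]

k = 4 groups, N = 29 total
df = (k−1, N−k) = (4−1, 29−4) = (3, 25)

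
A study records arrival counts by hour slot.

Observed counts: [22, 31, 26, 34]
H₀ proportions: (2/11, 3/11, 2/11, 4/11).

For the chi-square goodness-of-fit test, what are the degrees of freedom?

degrees of freedom = 3

df = k − 1 = 4 − 1 = 3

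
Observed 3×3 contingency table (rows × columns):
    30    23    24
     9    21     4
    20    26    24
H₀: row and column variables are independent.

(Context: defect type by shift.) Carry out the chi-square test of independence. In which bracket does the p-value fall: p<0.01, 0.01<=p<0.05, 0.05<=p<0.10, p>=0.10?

Row totals [77, 34, 70], col totals [59, 70, 52], n=181
χ² = (30−25.10)²/25.10 + (23−29.78)²/29.78 + (24−22.12)²/22.12 + (9−11.08)²/11.08 + (21−13.15)²/13.15 + (4−9.77)²/9.77 + (20−22.82)²/22.82 + (26−27.07)²/27.07 + (24−20.11)²/20.11 = 12.2870
df = 4
p-value (upper-tail) = 0.01534
→ bracket: 0.01<=p<0.05

p-value bracket: 0.01<=p<0.05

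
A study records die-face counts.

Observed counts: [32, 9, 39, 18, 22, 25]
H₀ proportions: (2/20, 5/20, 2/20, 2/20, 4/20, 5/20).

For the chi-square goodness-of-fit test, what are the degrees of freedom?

df = k − 1 = 6 − 1 = 5

degrees of freedom = 5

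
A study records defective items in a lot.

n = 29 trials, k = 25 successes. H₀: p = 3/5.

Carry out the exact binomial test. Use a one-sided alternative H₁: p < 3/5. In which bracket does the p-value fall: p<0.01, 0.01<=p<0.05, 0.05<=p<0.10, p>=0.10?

p-value bracket: p>=0.10

Exact binomial: n=29, k=25, p₀=3/5=0.6000
P(X≤25) from Σ C(n,i)·p₀^i·(1−p₀)^(n−i)
p-value (one-sided, H₁ less) = 0.99953
→ bracket: p>=0.10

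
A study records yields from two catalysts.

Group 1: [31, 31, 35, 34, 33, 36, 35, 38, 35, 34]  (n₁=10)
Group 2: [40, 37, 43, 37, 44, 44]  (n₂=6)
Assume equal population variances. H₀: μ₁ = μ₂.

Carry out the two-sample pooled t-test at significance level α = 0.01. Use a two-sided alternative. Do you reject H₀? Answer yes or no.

x̄₁=34.200, s₁=2.150, n₁=10
x̄₂=40.833, s₂=3.312, n₂=6
s_p² = [9·2.150² + 5·3.312²]/14 = 6.8881
SE = √(s_p²·(1/10+1/6)) = 1.3553
t = (34.200−40.833)/1.3553 = -4.8944
df = 14
p-value (two-sided) = 0.00024
At α=0.01: p < α → reject H₀

reject H₀: yes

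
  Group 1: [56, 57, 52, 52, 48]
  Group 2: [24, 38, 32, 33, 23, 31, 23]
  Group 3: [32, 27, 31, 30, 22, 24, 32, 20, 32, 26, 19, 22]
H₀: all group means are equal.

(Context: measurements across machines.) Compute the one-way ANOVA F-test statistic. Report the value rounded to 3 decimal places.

Group means [53.00, 29.14, 26.42], grand mean 32.750
SSB = Σnᵢ(x̄ᵢ−x̄)² = 2622.726; SSW = ΣΣ(x−x̄ᵢ)² = 527.774
MSB = 2622.726/2 = 1311.3631; MSW = 527.774/21 = 25.1321
F = MSB/MSW = 52.1788
df = (2, 21)

test statistic = 52.179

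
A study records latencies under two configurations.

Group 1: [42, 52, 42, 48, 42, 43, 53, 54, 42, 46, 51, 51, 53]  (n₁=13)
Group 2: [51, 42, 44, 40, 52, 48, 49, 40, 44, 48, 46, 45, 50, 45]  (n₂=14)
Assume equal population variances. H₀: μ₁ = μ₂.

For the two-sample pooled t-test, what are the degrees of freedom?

df = n₁ + n₂ − 2 = 13 + 14 − 2 = 25

degrees of freedom = 25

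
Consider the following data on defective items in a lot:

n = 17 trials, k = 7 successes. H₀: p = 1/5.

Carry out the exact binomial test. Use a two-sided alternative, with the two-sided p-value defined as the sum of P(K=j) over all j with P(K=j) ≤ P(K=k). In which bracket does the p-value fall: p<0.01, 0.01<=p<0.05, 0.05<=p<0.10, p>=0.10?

Exact binomial: n=17, k=7, p₀=1/5=0.2000
P(X=j) = C(n,j)·p₀^j·(1−p₀)^(n−j); p = Σ P(X=j) over j with P(X=j) ≤ P(X=7)
p-value (two-sided) = 0.06018
→ bracket: 0.05<=p<0.10

p-value bracket: 0.05<=p<0.10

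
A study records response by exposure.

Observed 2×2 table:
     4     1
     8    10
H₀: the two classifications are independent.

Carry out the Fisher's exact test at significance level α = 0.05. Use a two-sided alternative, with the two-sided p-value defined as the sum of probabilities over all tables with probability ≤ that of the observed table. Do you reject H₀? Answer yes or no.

reject H₀: no

Margins: r₁=5, r₂=18, c₁=12, c₂=11, n=23
p_obs = C(5,4)·C(18,8)/C(23,12); sum pmf over tables with pmf ≤ p_obs
p-value (two-sided) = 0.31677
At α=0.05: p ≥ α → fail to reject H₀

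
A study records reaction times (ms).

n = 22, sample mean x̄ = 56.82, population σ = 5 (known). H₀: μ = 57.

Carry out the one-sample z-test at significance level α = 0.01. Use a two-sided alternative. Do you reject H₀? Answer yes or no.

reject H₀: no

SE = σ/√n = 5/√22 = 1.0660
z = (x̄−μ₀)/SE = (56.82−57)/1.0660 = -0.1689
p-value (two-sided) = 0.86591
At α=0.01: p ≥ α → fail to reject H₀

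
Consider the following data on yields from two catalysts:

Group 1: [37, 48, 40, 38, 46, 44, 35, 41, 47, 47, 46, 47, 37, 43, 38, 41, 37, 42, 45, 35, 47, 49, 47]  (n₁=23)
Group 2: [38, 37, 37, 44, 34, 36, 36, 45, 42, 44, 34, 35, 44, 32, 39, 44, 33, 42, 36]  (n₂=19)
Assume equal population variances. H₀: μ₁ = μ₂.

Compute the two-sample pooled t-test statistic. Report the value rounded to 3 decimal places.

test statistic = 2.853

x̄₁=42.478, s₁=4.581, n₁=23
x̄₂=38.526, s₂=4.325, n₂=19
s_p² = [22·4.581² + 18·4.325²]/40 = 19.9619
SE = √(s_p²·(1/23+1/19)) = 1.3851
t = (42.478−38.526)/1.3851 = 2.8532
df = 40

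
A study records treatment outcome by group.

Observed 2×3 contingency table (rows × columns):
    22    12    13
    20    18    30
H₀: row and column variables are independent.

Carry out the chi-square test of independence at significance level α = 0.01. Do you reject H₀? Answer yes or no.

reject H₀: no

Row totals [47, 68], col totals [42, 30, 43], n=115
χ² = (22−17.17)²/17.17 + (12−12.26)²/12.26 + (13−17.57)²/17.57 + (20−24.83)²/24.83 + (18−17.74)²/17.74 + (30−25.43)²/25.43 = 4.3256
df = 2
p-value (upper-tail) = 0.11500
At α=0.01: p ≥ α → fail to reject H₀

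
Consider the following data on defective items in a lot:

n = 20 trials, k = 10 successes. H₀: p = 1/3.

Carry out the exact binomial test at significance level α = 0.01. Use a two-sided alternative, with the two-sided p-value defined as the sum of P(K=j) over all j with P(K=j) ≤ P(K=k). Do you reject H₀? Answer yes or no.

Exact binomial: n=20, k=10, p₀=1/3=0.3333
P(X=j) = C(n,j)·p₀^j·(1−p₀)^(n−j); p = Σ P(X=j) over j with P(X=j) ≤ P(X=10)
p-value (two-sided) = 0.15234
At α=0.01: p ≥ α → fail to reject H₀

reject H₀: no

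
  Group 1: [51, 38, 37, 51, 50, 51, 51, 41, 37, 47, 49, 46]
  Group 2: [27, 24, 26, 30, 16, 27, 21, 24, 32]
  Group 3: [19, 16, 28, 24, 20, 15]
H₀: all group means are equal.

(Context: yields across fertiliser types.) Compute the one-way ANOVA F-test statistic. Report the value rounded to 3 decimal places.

Group means [45.75, 25.22, 20.33], grand mean 33.259
SSB = Σnᵢ(x̄ᵢ−x̄)² = 3456.046; SSW = ΣΣ(x−x̄ᵢ)² = 679.139
MSB = 3456.046/2 = 1728.0231; MSW = 679.139/24 = 28.2975
F = MSB/MSW = 61.0664
df = (2, 24)

test statistic = 61.066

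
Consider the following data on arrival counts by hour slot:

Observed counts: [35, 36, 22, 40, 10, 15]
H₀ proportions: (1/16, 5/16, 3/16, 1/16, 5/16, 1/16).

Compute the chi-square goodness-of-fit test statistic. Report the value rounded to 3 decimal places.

n = 158; E_i = n·p_i = [9.88, 49.38, 29.62, 9.88, 49.38, 9.88]
χ² = (35−9.88)²/9.88 + (36−49.38)²/49.38 + (22−29.62)²/29.62 + (40−9.88)²/9.88 + (10−49.38)²/49.38 + (15−9.88)²/9.88 = 195.4717
df = 5

test statistic = 195.472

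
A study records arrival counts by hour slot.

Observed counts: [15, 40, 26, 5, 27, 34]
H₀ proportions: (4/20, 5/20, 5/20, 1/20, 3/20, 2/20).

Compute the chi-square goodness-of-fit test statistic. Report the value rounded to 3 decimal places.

n = 147; E_i = n·p_i = [29.40, 36.75, 36.75, 7.35, 22.05, 14.70]
χ² = (15−29.40)²/29.40 + (40−36.75)²/36.75 + (26−36.75)²/36.75 + (5−7.35)²/7.35 + (27−22.05)²/22.05 + (34−14.70)²/14.70 = 37.6871
df = 5

test statistic = 37.687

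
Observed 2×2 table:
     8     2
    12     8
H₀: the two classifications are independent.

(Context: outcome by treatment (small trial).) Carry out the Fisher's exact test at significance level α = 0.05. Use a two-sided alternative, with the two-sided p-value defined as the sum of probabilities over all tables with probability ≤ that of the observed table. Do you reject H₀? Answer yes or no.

Margins: r₁=10, r₂=20, c₁=20, c₂=10, n=30
p_obs = C(10,8)·C(20,12)/C(30,20); sum pmf over tables with pmf ≤ p_obs
p-value (two-sided) = 0.41947
At α=0.05: p ≥ α → fail to reject H₀

reject H₀: no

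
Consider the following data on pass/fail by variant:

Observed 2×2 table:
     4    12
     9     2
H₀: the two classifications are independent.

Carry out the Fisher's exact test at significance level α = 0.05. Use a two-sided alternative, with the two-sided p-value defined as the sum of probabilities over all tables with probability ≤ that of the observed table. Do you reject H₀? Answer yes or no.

reject H₀: yes

Margins: r₁=16, r₂=11, c₁=13, c₂=14, n=27
p_obs = C(16,4)·C(11,9)/C(27,13); sum pmf over tables with pmf ≤ p_obs
p-value (two-sided) = 0.00633
At α=0.05: p < α → reject H₀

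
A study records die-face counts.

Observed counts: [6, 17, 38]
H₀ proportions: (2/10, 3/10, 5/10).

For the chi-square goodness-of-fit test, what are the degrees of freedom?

degrees of freedom = 2

df = k − 1 = 3 − 1 = 2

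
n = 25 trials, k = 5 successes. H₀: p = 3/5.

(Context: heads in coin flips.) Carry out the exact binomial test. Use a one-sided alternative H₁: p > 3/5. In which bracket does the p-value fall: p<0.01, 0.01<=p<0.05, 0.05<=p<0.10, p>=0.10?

Exact binomial: n=25, k=5, p₀=3/5=0.6000
P(X≥5) from Σ C(n,i)·p₀^i·(1−p₀)^(n−i)
p-value (one-sided, H₁ greater) = 0.99999
→ bracket: p>=0.10

p-value bracket: p>=0.10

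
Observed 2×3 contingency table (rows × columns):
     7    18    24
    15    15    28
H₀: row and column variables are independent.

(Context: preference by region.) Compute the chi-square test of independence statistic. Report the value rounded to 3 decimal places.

Row totals [49, 58], col totals [22, 33, 52], n=107
χ² = (7−10.07)²/10.07 + (18−15.11)²/15.11 + (24−23.81)²/23.81 + (15−11.93)²/11.93 + (15−17.89)²/17.89 + (28−28.19)²/28.19 = 2.7520
df = 2

test statistic = 2.752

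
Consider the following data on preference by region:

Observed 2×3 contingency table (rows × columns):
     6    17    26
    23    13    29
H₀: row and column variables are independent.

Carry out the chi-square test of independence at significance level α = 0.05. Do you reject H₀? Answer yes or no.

reject H₀: yes

Row totals [49, 65], col totals [29, 30, 55], n=114
χ² = (6−12.46)²/12.46 + (17−12.89)²/12.89 + (26−23.64)²/23.64 + (23−16.54)²/16.54 + (13−17.11)²/17.11 + (29−31.36)²/31.36 = 8.5860
df = 2
p-value (upper-tail) = 0.01366
At α=0.05: p < α → reject H₀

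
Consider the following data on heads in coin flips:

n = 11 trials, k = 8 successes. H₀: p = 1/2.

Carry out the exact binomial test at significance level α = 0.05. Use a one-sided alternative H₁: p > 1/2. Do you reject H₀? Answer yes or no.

reject H₀: no

Exact binomial: n=11, k=8, p₀=1/2=0.5000
P(X≥8) from Σ C(n,i)·p₀^i·(1−p₀)^(n−i)
p-value (one-sided, H₁ greater) = 0.11328
At α=0.05: p ≥ α → fail to reject H₀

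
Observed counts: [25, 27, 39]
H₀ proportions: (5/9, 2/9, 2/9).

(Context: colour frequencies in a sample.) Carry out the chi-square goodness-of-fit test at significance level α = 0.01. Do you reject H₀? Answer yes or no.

n = 91; E_i = n·p_i = [50.56, 20.22, 20.22]
χ² = (25−50.56)²/50.56 + (27−20.22)²/20.22 + (39−20.22)²/20.22 = 32.6264
df = 2
p-value (upper-tail) = 0.00000
At α=0.01: p < α → reject H₀

reject H₀: yes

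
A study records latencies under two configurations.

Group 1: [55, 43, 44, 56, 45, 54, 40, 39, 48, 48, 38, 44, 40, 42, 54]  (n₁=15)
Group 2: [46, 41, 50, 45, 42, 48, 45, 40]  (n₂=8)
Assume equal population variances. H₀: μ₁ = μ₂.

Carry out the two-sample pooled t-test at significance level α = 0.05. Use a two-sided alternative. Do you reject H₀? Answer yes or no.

x̄₁=46.000, s₁=6.188, n₁=15
x̄₂=44.625, s₂=3.462, n₂=8
s_p² = [14·6.188² + 7·3.462²]/21 = 29.5179
SE = √(s_p²·(1/15+1/8)) = 2.3786
t = (46.000−44.625)/2.3786 = 0.5781
df = 21
p-value (two-sided) = 0.56936
At α=0.05: p ≥ α → fail to reject H₀

reject H₀: no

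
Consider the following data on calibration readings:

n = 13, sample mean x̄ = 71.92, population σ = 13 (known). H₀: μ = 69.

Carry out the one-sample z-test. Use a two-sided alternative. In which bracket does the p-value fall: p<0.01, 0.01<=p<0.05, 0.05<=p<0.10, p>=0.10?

p-value bracket: p>=0.10

SE = σ/√n = 13/√13 = 3.6056
z = (x̄−μ₀)/SE = (71.92−69)/3.6056 = 0.8099
p-value (two-sided) = 0.41802
→ bracket: p>=0.10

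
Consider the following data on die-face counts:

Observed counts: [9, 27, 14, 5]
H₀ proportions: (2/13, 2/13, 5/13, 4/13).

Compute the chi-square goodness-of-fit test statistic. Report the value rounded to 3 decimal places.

n = 55; E_i = n·p_i = [8.46, 8.46, 21.15, 16.92]
χ² = (9−8.46)²/8.46 + (27−8.46)²/8.46 + (14−21.15)²/21.15 + (5−16.92)²/16.92 = 51.4700
df = 3

test statistic = 51.470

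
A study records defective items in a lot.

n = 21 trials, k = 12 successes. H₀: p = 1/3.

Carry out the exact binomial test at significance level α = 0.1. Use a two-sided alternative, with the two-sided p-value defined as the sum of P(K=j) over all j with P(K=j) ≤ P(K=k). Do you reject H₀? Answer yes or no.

Exact binomial: n=21, k=12, p₀=1/3=0.3333
P(X=j) = C(n,j)·p₀^j·(1−p₀)^(n−j); p = Σ P(X=j) over j with P(X=j) ≤ P(X=12)
p-value (two-sided) = 0.03403
At α=0.1: p < α → reject H₀

reject H₀: yes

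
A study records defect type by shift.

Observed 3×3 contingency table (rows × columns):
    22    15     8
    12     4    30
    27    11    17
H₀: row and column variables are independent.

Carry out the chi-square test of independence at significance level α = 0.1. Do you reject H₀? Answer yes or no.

reject H₀: yes

Row totals [45, 46, 55], col totals [61, 30, 55], n=146
χ² = (22−18.80)²/18.80 + (15−9.25)²/9.25 + (8−16.95)²/16.95 + (12−19.22)²/19.22 + (4−9.45)²/9.45 + (30−17.33)²/17.33 + (27−22.98)²/22.98 + (11−11.30)²/11.30 + (17−20.72)²/20.72 = 25.3526
df = 4
p-value (upper-tail) = 0.00004
At α=0.1: p < α → reject H₀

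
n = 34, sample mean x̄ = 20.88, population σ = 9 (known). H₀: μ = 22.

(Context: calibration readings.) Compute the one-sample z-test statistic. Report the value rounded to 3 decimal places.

test statistic = -0.726

SE = σ/√n = 9/√34 = 1.5435
z = (x̄−μ₀)/SE = (20.88−22)/1.5435 = -0.7256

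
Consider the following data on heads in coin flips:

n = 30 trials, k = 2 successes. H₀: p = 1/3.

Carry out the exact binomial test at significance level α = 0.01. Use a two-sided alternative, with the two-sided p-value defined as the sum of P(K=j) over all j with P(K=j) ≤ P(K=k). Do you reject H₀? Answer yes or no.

reject H₀: yes

Exact binomial: n=30, k=2, p₀=1/3=0.3333
P(X=j) = C(n,j)·p₀^j·(1−p₀)^(n−j); p = Σ P(X=j) over j with P(X=j) ≤ P(X=2)
p-value (two-sided) = 0.00139
At α=0.01: p < α → reject H₀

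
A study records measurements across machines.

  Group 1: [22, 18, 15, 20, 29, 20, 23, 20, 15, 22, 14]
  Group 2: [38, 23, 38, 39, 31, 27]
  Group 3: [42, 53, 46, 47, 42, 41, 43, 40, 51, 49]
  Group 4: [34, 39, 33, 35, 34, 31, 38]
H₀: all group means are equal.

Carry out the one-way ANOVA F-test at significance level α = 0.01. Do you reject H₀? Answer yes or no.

Group means [19.82, 32.67, 45.40, 34.86], grand mean 32.706
SSB = Σnᵢ(x̄ᵢ−x̄)² = 3470.832; SSW = ΣΣ(x−x̄ᵢ)² = 642.227
MSB = 3470.832/3 = 1156.9440; MSW = 642.227/30 = 21.4076
F = MSB/MSW = 54.0437
df = (3, 30)
p-value (upper-tail) = 0.00000
At α=0.01: p < α → reject H₀

reject H₀: yes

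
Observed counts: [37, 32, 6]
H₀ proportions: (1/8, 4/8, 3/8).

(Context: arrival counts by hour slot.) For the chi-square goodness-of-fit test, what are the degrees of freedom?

degrees of freedom = 2

df = k − 1 = 3 − 1 = 2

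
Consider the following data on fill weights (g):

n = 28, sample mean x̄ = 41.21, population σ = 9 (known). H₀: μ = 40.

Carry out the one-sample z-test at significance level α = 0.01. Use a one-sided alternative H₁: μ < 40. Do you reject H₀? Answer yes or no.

reject H₀: no

SE = σ/√n = 9/√28 = 1.7008
z = (x̄−μ₀)/SE = (41.21−40)/1.7008 = 0.7114
p-value (one-sided, H₁ less) = 0.76159
At α=0.01: p ≥ α → fail to reject H₀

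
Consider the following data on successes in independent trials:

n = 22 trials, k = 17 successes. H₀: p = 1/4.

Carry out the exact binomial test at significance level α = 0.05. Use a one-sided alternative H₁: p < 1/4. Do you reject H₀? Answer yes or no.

reject H₀: no

Exact binomial: n=22, k=17, p₀=1/4=0.2500
P(X≤17) from Σ C(n,i)·p₀^i·(1−p₀)^(n−i)
p-value (one-sided, H₁ less) = 1.00000
At α=0.05: p ≥ α → fail to reject H₀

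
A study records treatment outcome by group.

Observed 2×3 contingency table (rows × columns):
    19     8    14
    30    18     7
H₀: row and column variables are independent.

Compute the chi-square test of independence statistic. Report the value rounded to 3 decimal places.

test statistic = 6.751

Row totals [41, 55], col totals [49, 26, 21], n=96
χ² = (19−20.93)²/20.93 + (8−11.10)²/11.10 + (14−8.97)²/8.97 + (30−28.07)²/28.07 + (18−14.90)²/14.90 + (7−12.03)²/12.03 = 6.7508
df = 2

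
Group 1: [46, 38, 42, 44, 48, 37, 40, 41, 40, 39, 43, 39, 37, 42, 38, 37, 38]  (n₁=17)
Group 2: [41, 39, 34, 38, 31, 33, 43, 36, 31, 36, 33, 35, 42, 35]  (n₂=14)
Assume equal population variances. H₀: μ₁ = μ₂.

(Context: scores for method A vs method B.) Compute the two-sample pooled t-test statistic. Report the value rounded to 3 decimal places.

test statistic = 3.363

x̄₁=40.529, s₁=3.262, n₁=17
x̄₂=36.214, s₂=3.886, n₂=14
s_p² = [16·3.262² + 13·3.886²]/29 = 12.6411
SE = √(s_p²·(1/17+1/14)) = 1.2832
t = (40.529−36.214)/1.2832 = 3.3629
df = 29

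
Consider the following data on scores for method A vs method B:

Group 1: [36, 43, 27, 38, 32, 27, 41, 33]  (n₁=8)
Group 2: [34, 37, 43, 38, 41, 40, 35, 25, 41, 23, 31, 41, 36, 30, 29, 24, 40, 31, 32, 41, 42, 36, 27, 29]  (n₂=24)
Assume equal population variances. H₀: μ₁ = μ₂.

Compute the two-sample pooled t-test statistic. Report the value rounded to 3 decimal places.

x̄₁=34.625, s₁=5.975, n₁=8
x̄₂=34.417, s₂=6.192, n₂=24
s_p² = [7·5.975² + 23·6.192²]/30 = 37.7236
SE = √(s_p²·(1/8+1/24)) = 2.5074
t = (34.625−34.417)/2.5074 = 0.0831
df = 30

test statistic = 0.083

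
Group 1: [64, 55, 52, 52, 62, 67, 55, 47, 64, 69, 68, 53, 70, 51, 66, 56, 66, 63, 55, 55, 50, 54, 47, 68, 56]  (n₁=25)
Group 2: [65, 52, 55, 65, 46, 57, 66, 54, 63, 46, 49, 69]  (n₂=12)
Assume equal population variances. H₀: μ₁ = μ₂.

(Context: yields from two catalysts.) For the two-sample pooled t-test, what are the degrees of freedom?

df = n₁ + n₂ − 2 = 25 + 12 − 2 = 35

degrees of freedom = 35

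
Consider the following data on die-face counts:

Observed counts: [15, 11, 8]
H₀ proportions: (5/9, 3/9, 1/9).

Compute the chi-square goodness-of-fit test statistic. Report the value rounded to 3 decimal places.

test statistic = 5.529

n = 34; E_i = n·p_i = [18.89, 11.33, 3.78]
χ² = (15−18.89)²/18.89 + (11−11.33)²/11.33 + (8−3.78)²/3.78 = 5.5294
df = 2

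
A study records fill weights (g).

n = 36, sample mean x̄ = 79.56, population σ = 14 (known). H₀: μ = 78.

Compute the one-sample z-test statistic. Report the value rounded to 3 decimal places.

test statistic = 0.669

SE = σ/√n = 14/√36 = 2.3333
z = (x̄−μ₀)/SE = (79.56−78)/2.3333 = 0.6686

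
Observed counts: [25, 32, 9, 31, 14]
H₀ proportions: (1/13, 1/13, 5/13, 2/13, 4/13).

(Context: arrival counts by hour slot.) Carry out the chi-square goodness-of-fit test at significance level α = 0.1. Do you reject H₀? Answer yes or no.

n = 111; E_i = n·p_i = [8.54, 8.54, 42.69, 17.08, 34.15]
χ² = (25−8.54)²/8.54 + (32−8.54)²/8.54 + (9−42.69)²/42.69 + (31−17.08)²/17.08 + (14−34.15)²/34.15 = 146.0369
df = 4
p-value (upper-tail) = 0.00000
At α=0.1: p < α → reject H₀

reject H₀: yes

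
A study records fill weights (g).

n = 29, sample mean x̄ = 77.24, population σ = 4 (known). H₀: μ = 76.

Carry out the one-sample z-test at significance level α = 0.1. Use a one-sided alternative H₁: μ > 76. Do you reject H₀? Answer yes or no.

reject H₀: yes

SE = σ/√n = 4/√29 = 0.7428
z = (x̄−μ₀)/SE = (77.24−76)/0.7428 = 1.6694
p-value (one-sided, H₁ greater) = 0.04752
At α=0.1: p < α → reject H₀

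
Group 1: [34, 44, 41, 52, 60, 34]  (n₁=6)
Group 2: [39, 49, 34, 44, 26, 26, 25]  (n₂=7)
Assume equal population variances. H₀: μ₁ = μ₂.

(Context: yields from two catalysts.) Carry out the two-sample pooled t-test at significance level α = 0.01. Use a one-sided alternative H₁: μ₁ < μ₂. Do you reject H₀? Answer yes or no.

x̄₁=44.167, s₁=10.284, n₁=6
x̄₂=34.714, s₂=9.621, n₂=7
s_p² = [5·10.284² + 6·9.621²]/11 = 98.5693
SE = √(s_p²·(1/6+1/7)) = 5.5235
t = (44.167−34.714)/5.5235 = 1.7113
df = 11
p-value (one-sided, H₁ less) = 0.94248
At α=0.01: p ≥ α → fail to reject H₀

reject H₀: no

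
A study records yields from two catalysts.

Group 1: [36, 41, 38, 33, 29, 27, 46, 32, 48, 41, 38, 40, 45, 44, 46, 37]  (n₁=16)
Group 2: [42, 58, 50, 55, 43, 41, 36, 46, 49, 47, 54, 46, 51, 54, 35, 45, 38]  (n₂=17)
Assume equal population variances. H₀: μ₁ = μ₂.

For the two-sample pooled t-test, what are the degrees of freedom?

degrees of freedom = 31

df = n₁ + n₂ − 2 = 16 + 17 − 2 = 31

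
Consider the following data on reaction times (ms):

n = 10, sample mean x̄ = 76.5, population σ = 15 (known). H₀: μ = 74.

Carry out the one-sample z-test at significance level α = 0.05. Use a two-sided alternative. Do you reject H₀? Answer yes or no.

reject H₀: no

SE = σ/√n = 15/√10 = 4.7434
z = (x̄−μ₀)/SE = (76.5−74)/4.7434 = 0.5270
p-value (two-sided) = 0.59816
At α=0.05: p ≥ α → fail to reject H₀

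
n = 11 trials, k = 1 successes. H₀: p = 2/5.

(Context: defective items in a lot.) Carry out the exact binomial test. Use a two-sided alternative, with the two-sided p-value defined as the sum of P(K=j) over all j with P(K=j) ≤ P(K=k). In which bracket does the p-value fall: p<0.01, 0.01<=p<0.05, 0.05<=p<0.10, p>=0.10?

p-value bracket: 0.05<=p<0.10

Exact binomial: n=11, k=1, p₀=2/5=0.4000
P(X=j) = C(n,j)·p₀^j·(1−p₀)^(n−j); p = Σ P(X=j) over j with P(X=j) ≤ P(X=1)
p-value (two-sided) = 0.05951
→ bracket: 0.05<=p<0.10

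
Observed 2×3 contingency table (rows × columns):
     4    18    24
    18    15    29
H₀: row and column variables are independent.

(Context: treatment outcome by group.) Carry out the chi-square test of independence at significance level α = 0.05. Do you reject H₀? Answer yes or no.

Row totals [46, 62], col totals [22, 33, 53], n=108
χ² = (4−9.37)²/9.37 + (18−14.06)²/14.06 + (24−22.57)²/22.57 + (18−12.63)²/12.63 + (15−18.94)²/18.94 + (29−30.43)²/30.43 = 7.4466
df = 2
p-value (upper-tail) = 0.02415
At α=0.05: p < α → reject H₀

reject H₀: yes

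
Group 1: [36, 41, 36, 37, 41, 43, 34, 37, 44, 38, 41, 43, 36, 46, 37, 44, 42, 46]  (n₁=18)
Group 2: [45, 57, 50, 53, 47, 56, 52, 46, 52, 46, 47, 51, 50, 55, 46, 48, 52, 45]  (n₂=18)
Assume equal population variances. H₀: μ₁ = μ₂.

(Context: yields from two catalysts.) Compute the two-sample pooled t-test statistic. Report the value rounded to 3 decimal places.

test statistic = -7.683

x̄₁=40.111, s₁=3.787, n₁=18
x̄₂=49.889, s₂=3.848, n₂=18
s_p² = [17·3.787² + 17·3.848²]/34 = 14.5752
SE = √(s_p²·(1/18+1/18)) = 1.2726
t = (40.111−49.889)/1.2726 = -7.6834
df = 34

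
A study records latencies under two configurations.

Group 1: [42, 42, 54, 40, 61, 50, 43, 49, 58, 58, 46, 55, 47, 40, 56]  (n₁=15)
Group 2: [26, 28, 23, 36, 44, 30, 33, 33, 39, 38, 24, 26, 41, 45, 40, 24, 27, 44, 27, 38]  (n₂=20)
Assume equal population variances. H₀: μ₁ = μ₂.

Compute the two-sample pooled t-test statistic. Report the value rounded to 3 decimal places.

x̄₁=49.400, s₁=7.189, n₁=15
x̄₂=33.300, s₂=7.463, n₂=20
s_p² = [14·7.189² + 19·7.463²]/33 = 53.9939
SE = √(s_p²·(1/15+1/20)) = 2.5098
t = (49.400−33.300)/2.5098 = 6.4148
df = 33

test statistic = 6.415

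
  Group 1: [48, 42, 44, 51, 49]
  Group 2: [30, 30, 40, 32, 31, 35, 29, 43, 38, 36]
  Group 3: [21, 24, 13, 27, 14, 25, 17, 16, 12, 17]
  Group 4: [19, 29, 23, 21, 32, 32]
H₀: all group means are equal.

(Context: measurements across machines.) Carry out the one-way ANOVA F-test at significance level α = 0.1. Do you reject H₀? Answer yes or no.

reject H₀: yes

Group means [46.80, 34.40, 18.60, 26.00], grand mean 29.677
SSB = Σnᵢ(x̄ᵢ−x̄)² = 2997.174; SSW = ΣΣ(x−x̄ᵢ)² = 679.600
MSB = 2997.174/3 = 999.0581; MSW = 679.600/27 = 25.1704
F = MSB/MSW = 39.6918
df = (3, 27)
p-value (upper-tail) = 0.00000
At α=0.1: p < α → reject H₀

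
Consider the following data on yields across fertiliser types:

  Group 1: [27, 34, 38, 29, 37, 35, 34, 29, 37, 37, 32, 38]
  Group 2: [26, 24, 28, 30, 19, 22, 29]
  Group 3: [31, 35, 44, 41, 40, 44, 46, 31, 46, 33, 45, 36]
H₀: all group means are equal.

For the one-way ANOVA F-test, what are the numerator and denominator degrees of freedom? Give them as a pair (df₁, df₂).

k = 3 groups, N = 31 total
df = (k−1, N−k) = (3−1, 31−3) = (2, 28)

degrees of freedom = [2, 28]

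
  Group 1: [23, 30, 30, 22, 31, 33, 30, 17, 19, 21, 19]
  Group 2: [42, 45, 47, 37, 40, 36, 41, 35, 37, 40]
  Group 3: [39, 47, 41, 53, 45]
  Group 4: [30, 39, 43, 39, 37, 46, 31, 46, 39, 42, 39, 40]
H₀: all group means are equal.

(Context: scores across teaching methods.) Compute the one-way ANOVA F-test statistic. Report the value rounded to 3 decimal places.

Group means [25.00, 40.00, 45.00, 39.25], grand mean 36.079
SSB = Σnᵢ(x̄ᵢ−x̄)² = 2022.513; SSW = ΣΣ(x−x̄ᵢ)² = 870.250
MSB = 2022.513/3 = 674.1711; MSW = 870.250/34 = 25.5956
F = MSB/MSW = 26.3393
df = (3, 34)

test statistic = 26.339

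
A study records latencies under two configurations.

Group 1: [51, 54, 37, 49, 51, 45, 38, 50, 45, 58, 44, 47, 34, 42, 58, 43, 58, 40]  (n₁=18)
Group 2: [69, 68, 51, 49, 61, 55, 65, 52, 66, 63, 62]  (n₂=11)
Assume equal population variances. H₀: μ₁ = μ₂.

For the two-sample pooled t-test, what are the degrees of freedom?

degrees of freedom = 27

df = n₁ + n₂ − 2 = 18 + 11 − 2 = 27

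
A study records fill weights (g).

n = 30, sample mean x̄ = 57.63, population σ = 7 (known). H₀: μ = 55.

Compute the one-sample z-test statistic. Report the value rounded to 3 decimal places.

SE = σ/√n = 7/√30 = 1.2780
z = (x̄−μ₀)/SE = (57.63−55)/1.2780 = 2.0579

test statistic = 2.058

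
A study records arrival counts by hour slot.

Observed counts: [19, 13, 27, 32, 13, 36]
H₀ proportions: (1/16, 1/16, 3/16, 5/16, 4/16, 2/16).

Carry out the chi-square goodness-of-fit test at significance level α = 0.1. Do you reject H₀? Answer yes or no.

n = 140; E_i = n·p_i = [8.75, 8.75, 26.25, 43.75, 35.00, 17.50]
χ² = (19−8.75)²/8.75 + (13−8.75)²/8.75 + (27−26.25)²/26.25 + (32−43.75)²/43.75 + (13−35.00)²/35.00 + (36−17.50)²/17.50 = 50.6343
df = 5
p-value (upper-tail) = 0.00000
At α=0.1: p < α → reject H₀

reject H₀: yes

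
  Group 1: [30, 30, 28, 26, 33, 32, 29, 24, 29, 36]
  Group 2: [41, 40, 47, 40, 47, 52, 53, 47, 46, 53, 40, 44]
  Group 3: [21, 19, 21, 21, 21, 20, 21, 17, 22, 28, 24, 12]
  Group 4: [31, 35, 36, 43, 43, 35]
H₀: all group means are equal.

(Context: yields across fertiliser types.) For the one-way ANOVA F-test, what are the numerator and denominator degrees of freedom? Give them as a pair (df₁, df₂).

degrees of freedom = [3, 36]

k = 4 groups, N = 40 total
df = (k−1, N−k) = (4−1, 40−4) = (3, 36)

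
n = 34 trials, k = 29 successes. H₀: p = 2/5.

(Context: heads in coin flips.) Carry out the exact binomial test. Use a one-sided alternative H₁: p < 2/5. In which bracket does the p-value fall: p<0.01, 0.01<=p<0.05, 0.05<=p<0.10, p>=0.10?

Exact binomial: n=34, k=29, p₀=2/5=0.4000
P(X≤29) from Σ C(n,i)·p₀^i·(1−p₀)^(n−i)
p-value (one-sided, H₁ less) = 1.00000
→ bracket: p>=0.10

p-value bracket: p>=0.10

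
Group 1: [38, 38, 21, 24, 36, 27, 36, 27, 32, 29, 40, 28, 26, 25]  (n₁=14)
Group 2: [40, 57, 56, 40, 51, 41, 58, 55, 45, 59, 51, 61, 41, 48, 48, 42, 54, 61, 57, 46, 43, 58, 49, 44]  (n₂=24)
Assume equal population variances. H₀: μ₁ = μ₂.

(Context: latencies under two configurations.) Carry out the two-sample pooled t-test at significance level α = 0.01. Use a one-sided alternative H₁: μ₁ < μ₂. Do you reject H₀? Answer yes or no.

reject H₀: yes

x̄₁=30.500, s₁=6.086, n₁=14
x̄₂=50.208, s₂=7.187, n₂=24
s_p² = [13·6.086² + 23·7.187²]/36 = 46.3738
SE = √(s_p²·(1/14+1/24)) = 2.2901
t = (30.500−50.208)/2.2901 = -8.6058
df = 36
p-value (one-sided, H₁ less) = 0.00000
At α=0.01: p < α → reject H₀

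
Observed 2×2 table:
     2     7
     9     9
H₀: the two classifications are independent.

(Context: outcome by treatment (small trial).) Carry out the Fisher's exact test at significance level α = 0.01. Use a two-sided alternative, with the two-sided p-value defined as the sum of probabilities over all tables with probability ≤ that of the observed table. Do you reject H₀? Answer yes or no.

reject H₀: no

Margins: r₁=9, r₂=18, c₁=11, c₂=16, n=27
p_obs = C(9,2)·C(18,9)/C(27,11); sum pmf over tables with pmf ≤ p_obs
p-value (two-sided) = 0.23112
At α=0.01: p ≥ α → fail to reject H₀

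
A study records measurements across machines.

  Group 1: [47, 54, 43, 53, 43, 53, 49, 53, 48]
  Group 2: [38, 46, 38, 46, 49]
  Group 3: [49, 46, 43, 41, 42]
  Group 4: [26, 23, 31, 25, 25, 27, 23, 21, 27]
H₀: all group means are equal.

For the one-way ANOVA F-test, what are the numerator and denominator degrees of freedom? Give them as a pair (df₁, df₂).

degrees of freedom = [3, 24]

k = 4 groups, N = 28 total
df = (k−1, N−k) = (4−1, 28−4) = (3, 24)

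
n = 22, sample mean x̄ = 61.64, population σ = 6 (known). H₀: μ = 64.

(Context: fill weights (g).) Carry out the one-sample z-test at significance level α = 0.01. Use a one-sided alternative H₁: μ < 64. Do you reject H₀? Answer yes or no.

SE = σ/√n = 6/√22 = 1.2792
z = (x̄−μ₀)/SE = (61.64−64)/1.2792 = -1.8449
p-value (one-sided, H₁ less) = 0.03253
At α=0.01: p ≥ α → fail to reject H₀

reject H₀: no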